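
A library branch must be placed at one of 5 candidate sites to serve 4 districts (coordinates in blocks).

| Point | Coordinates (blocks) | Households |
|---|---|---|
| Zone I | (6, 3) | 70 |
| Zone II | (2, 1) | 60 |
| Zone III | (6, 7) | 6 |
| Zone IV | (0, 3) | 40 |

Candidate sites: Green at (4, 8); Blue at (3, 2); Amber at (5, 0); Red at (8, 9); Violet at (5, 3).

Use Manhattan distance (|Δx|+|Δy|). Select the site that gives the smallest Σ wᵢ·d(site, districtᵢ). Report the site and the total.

Violet, total 600 blocks

Total weighted distance at each candidate:
  Green (4, 8): total = 1408
  Blue (3, 2): total = 608
  Amber (5, 0): total = 888
  Red (8, 9): total = 1984
  Violet (5, 3): total = 600
Minimum is at Violet with total 600 blocks.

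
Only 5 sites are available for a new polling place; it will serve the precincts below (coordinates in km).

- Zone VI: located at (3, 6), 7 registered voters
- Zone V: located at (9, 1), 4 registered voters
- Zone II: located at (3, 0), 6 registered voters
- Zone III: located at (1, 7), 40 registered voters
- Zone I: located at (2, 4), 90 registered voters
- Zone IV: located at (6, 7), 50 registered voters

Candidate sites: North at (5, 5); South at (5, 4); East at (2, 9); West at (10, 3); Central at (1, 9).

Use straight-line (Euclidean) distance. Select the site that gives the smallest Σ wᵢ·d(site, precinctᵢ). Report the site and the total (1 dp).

North, total 645.9 km

Total weighted distance at each candidate:
  North (5, 5): total = 645.9
  South (5, 4): total = 694.7
  East (2, 9): total = 882.0
  West (10, 3): total = 1510.3
  Central (1, 9): total = 934.0
Minimum is at North with total 645.9 km.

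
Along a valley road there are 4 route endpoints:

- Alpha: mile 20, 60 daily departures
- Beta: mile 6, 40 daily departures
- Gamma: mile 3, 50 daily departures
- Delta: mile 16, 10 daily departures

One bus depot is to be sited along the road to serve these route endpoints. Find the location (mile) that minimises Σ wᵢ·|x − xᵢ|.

x = 6

For a sum of weighted absolute distances on a line, the optimum is the weighted median (not the mean). Total weight W = 160; half-weight = 80.
Sort by position and accumulate weight:
  mile 3 (Gamma, w=50) → cum 50
  mile 6 (Beta, w=40) → cum 90  ≥ 80 → median here
  mile 16 (Delta, w=10) → cum 100
  mile 20 (Alpha, w=60) → cum 160
Optimal location: mile 6.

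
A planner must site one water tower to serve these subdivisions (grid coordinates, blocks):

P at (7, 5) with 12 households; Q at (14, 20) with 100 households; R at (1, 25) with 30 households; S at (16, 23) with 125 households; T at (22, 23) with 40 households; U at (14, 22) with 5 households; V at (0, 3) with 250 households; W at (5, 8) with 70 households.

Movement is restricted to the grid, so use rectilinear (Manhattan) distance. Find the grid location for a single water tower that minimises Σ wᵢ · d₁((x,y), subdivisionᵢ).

Manhattan distance separates: Σwᵢ(|x−xᵢ|+|y−yᵢ|) = Σwᵢ|x−xᵢ| + Σwᵢ|y−yᵢ|, so x and y are optimised independently as 1-D weighted medians.
Total weight W = 632; half = 316.
x-coordinate, sorted with cumulative weight:
  x=0 (V, w=250) cum 250
  x=1 (R, w=30) cum 280
  x=5 (W, w=70) cum 350  ← median
  x=7 (P, w=12) cum 362
  x=14 (Q, w=100) cum 462
  x=14 (U, w=5) cum 467
  x=16 (S, w=125) cum 592
  x=22 (T, w=40) cum 632
⇒ x* = 5
y-coordinate, sorted with cumulative weight:
  y=3 (V, w=250) cum 250
  y=5 (P, w=12) cum 262
  y=8 (W, w=70) cum 332  ← median
  y=20 (Q, w=100) cum 432
  y=22 (U, w=5) cum 437
  y=23 (S, w=125) cum 562
  y=23 (T, w=40) cum 602
  y=25 (R, w=30) cum 632
⇒ y* = 8

(5, 8)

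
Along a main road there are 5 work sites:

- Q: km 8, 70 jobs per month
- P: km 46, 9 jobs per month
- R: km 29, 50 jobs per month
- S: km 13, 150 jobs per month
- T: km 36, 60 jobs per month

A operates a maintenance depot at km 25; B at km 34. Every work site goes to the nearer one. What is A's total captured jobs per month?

270

The indifferent point is the midpoint (25+34)/2 = 29.5; work sites left of it (closer to A at 25) go to A, those right go to B.
  Q at 8 (w=70) → A
  S at 13 (w=150) → A
  R at 29 (w=50) → A
  T at 36 (w=60) → B
  P at 46 (w=9) → B
A captures 270; B captures 69.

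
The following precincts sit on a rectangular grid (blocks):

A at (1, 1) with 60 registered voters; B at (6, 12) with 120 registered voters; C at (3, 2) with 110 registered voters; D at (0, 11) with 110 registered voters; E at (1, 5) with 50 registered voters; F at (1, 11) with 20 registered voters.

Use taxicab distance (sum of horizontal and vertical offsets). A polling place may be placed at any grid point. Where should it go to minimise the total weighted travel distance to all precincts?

Manhattan distance separates: Σwᵢ(|x−xᵢ|+|y−yᵢ|) = Σwᵢ|x−xᵢ| + Σwᵢ|y−yᵢ|, so x and y are optimised independently as 1-D weighted medians.
Total weight W = 470; half = 235.
x-coordinate, sorted with cumulative weight:
  x=0 (D, w=110) cum 110
  x=1 (A, w=60) cum 170
  x=1 (E, w=50) cum 220
  x=1 (F, w=20) cum 240  ← median
  x=3 (C, w=110) cum 350
  x=6 (B, w=120) cum 470
⇒ x* = 1
y-coordinate, sorted with cumulative weight:
  y=1 (A, w=60) cum 60
  y=2 (C, w=110) cum 170
  y=5 (E, w=50) cum 220
  y=11 (D, w=110) cum 330  ← median
  y=11 (F, w=20) cum 350
  y=12 (B, w=120) cum 470
⇒ y* = 11

(1, 11)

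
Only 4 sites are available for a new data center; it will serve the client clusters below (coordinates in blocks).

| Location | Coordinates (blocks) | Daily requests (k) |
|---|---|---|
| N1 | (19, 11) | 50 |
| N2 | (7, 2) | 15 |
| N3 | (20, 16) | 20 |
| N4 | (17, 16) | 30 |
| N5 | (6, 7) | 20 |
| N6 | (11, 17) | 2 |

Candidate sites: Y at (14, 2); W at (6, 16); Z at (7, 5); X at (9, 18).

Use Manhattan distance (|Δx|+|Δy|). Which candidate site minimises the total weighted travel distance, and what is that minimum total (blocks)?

Total weighted distance at each candidate:
  Y (14, 2): total = 2011
  W (6, 16): total = 1927
  Z (7, 5): total = 2147
  X (9, 18): total = 1966
Minimum is at W with total 1927 blocks.

W, total 1927 blocks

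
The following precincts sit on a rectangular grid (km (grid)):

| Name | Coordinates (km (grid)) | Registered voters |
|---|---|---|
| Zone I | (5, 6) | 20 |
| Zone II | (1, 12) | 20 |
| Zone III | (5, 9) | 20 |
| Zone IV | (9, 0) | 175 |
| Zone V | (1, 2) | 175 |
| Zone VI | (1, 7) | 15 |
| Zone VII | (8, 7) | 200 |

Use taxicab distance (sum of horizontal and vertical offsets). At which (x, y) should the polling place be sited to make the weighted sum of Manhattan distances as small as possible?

(8, 2)

Manhattan distance separates: Σwᵢ(|x−xᵢ|+|y−yᵢ|) = Σwᵢ|x−xᵢ| + Σwᵢ|y−yᵢ|, so x and y are optimised independently as 1-D weighted medians.
Total weight W = 625; half = 312.5.
x-coordinate, sorted with cumulative weight:
  x=1 (Zone II, w=20) cum 20
  x=1 (Zone V, w=175) cum 195
  x=1 (Zone VI, w=15) cum 210
  x=5 (Zone I, w=20) cum 230
  x=5 (Zone III, w=20) cum 250
  x=8 (Zone VII, w=200) cum 450  ← median
  x=9 (Zone IV, w=175) cum 625
⇒ x* = 8
y-coordinate, sorted with cumulative weight:
  y=0 (Zone IV, w=175) cum 175
  y=2 (Zone V, w=175) cum 350  ← median
  y=6 (Zone I, w=20) cum 370
  y=7 (Zone VI, w=15) cum 385
  y=7 (Zone VII, w=200) cum 585
  y=9 (Zone III, w=20) cum 605
  y=12 (Zone II, w=20) cum 625
⇒ y* = 2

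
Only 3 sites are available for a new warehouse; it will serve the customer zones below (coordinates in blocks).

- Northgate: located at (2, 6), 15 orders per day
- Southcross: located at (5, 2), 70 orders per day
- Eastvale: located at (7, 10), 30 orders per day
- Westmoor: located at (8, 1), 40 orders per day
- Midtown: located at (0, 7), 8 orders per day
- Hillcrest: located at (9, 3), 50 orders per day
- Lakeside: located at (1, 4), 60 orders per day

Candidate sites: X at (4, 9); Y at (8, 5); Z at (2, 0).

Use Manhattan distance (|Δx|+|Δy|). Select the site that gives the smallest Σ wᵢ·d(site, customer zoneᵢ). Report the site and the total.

Y, total 1575 blocks

Total weighted distance at each candidate:
  X (4, 9): total = 2313
  Y (8, 5): total = 1575
  Z (2, 0): total = 2042
Minimum is at Y with total 1575 blocks.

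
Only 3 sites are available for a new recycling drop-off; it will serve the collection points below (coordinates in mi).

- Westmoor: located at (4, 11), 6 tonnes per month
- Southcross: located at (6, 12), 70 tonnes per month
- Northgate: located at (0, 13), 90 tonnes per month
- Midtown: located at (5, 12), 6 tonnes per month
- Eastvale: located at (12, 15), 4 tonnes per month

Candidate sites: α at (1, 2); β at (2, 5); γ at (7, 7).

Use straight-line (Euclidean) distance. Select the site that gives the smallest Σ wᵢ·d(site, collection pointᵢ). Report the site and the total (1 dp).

γ, total 1286.7 mi

Total weighted distance at each candidate:
  α (1, 2): total = 1966.4
  β (2, 5): total = 1446.7
  γ (7, 7): total = 1286.7
Minimum is at γ with total 1286.7 mi.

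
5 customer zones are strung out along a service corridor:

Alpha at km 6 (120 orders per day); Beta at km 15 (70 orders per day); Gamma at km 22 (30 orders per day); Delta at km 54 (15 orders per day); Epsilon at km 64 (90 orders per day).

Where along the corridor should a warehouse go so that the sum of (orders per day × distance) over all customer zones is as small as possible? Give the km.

x = 15

For a sum of weighted absolute distances on a line, the optimum is the weighted median (not the mean). Total weight W = 325; half-weight = 162.5.
Sort by position and accumulate weight:
  km 6 (Alpha, w=120) → cum 120
  km 15 (Beta, w=70) → cum 190  ≥ 162.5 → median here
  km 22 (Gamma, w=30) → cum 220
  km 54 (Delta, w=15) → cum 235
  km 64 (Epsilon, w=90) → cum 325
Optimal location: km 15.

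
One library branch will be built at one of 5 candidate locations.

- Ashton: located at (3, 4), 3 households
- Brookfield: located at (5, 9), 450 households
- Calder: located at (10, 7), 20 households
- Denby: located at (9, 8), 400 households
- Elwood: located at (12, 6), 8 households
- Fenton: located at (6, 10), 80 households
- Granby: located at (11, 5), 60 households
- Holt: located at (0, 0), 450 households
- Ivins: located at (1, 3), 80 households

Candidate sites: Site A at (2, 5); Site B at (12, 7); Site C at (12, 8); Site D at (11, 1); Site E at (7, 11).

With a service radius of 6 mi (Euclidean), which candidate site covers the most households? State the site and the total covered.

Site A, covering 983

Coverage radius r = 6 mi; a point is covered iff (Δx)²+(Δy)² ≤ 6² = 36.
  Site A (2, 5): covers {Ashton, Brookfield, Holt, Ivins} → 983
  Site B (12, 7): covers {Calder, Denby, Elwood, Granby} → 488
  Site C (12, 8): covers {Calder, Denby, Elwood, Granby} → 488
  Site D (11, 1): covers {Elwood, Granby} → 68
  Site E (7, 11): covers {Brookfield, Calder, Denby, Fenton} → 950
Maximum coverage at Site A: 983 households.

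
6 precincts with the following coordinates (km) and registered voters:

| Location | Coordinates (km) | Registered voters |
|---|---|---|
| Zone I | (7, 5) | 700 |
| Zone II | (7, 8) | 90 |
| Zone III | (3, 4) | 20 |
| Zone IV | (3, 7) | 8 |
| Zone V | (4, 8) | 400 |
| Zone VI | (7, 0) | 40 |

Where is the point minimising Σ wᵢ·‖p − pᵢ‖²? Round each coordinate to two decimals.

The minimiser of Σwᵢ‖p−pᵢ‖² is the weighted centroid p* = (Σwᵢpᵢ)/(Σwᵢ).
Σwᵢ = 1258.
Σwᵢxᵢ = 700·7 + 90·7 + 20·3 + 8·3 + 400·4 + 40·7 = 7494.
Σwᵢyᵢ = 700·5 + 90·8 + 20·4 + 8·7 + 400·8 + 40·0 = 7556.
x* = 7494/1258 = 5.96, y* = 7556/1258 = 6.01.

(5.96, 6.01)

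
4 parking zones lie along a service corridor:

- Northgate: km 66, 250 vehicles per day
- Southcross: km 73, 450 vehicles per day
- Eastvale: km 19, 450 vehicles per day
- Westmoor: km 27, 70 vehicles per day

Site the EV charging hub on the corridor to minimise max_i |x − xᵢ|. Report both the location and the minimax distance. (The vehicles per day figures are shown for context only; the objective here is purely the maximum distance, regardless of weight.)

location 46, max distance 27

The 1-center on a line is the midpoint of the two extreme points: leftmost at 19, rightmost at 73.
Optimal location = (19 + 73)/2 = 46; maximum distance = (73 − 19)/2 = 27.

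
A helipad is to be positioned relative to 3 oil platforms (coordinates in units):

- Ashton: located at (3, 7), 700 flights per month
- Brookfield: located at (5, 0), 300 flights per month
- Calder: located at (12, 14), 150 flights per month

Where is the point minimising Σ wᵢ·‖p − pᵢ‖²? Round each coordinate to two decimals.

The minimiser of Σwᵢ‖p−pᵢ‖² is the weighted centroid p* = (Σwᵢpᵢ)/(Σwᵢ).
Σwᵢ = 1150.
Σwᵢxᵢ = 700·3 + 300·5 + 150·12 = 5400.
Σwᵢyᵢ = 700·7 + 300·0 + 150·14 = 7000.
x* = 5400/1150 = 4.70, y* = 7000/1150 = 6.09.

(4.70, 6.09)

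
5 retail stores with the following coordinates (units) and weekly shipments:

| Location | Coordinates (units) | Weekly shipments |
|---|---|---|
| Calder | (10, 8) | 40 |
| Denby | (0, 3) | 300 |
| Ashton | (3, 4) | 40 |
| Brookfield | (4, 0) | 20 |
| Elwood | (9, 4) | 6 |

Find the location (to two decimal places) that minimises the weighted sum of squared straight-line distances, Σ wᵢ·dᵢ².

The minimiser of Σwᵢ‖p−pᵢ‖² is the weighted centroid p* = (Σwᵢpᵢ)/(Σwᵢ).
Σwᵢ = 406.
Σwᵢxᵢ = 40·10 + 300·0 + 40·3 + 20·4 + 6·9 = 654.
Σwᵢyᵢ = 40·8 + 300·3 + 40·4 + 20·0 + 6·4 = 1404.
x* = 654/406 = 1.61, y* = 1404/406 = 3.46.

(1.61, 3.46)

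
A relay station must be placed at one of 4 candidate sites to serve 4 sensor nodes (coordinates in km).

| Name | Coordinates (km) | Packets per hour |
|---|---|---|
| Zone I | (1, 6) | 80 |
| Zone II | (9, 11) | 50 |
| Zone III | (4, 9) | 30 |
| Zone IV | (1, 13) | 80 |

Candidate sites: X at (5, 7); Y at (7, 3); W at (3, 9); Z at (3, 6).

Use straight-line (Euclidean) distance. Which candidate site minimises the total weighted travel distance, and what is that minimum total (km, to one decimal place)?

W, total 992.4 km

Total weighted distance at each candidate:
  X (5, 7): total = 1256.7
  Y (7, 3): total = 2083.2
  W (3, 9): total = 992.4
  Z (3, 6): total = 1227.8
Minimum is at W with total 992.4 km.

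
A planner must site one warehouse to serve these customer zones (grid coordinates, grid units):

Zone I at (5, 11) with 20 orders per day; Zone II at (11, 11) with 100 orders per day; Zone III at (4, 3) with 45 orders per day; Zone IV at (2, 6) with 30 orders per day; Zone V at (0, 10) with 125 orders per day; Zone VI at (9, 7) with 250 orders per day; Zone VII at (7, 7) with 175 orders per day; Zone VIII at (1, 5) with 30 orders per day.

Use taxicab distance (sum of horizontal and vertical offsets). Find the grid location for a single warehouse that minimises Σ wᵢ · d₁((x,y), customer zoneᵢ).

Manhattan distance separates: Σwᵢ(|x−xᵢ|+|y−yᵢ|) = Σwᵢ|x−xᵢ| + Σwᵢ|y−yᵢ|, so x and y are optimised independently as 1-D weighted medians.
Total weight W = 775; half = 387.5.
x-coordinate, sorted with cumulative weight:
  x=0 (Zone V, w=125) cum 125
  x=1 (Zone VIII, w=30) cum 155
  x=2 (Zone IV, w=30) cum 185
  x=4 (Zone III, w=45) cum 230
  x=5 (Zone I, w=20) cum 250
  x=7 (Zone VII, w=175) cum 425  ← median
  x=9 (Zone VI, w=250) cum 675
  x=11 (Zone II, w=100) cum 775
⇒ x* = 7
y-coordinate, sorted with cumulative weight:
  y=3 (Zone III, w=45) cum 45
  y=5 (Zone VIII, w=30) cum 75
  y=6 (Zone IV, w=30) cum 105
  y=7 (Zone VI, w=250) cum 355
  y=7 (Zone VII, w=175) cum 530  ← median
  y=10 (Zone V, w=125) cum 655
  y=11 (Zone I, w=20) cum 675
  y=11 (Zone II, w=100) cum 775
⇒ y* = 7

(7, 7)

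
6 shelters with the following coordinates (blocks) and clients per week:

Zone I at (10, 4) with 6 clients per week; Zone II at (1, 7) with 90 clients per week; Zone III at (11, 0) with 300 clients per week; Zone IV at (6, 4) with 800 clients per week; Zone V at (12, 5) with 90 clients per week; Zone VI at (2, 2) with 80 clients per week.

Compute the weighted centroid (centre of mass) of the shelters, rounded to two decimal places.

The minimiser of Σwᵢ‖p−pᵢ‖² is the weighted centroid p* = (Σwᵢpᵢ)/(Σwᵢ).
Σwᵢ = 1366.
Σwᵢxᵢ = 6·10 + 90·1 + 300·11 + 800·6 + 90·12 + 80·2 = 9490.
Σwᵢyᵢ = 6·4 + 90·7 + 300·0 + 800·4 + 90·5 + 80·2 = 4464.
x* = 9490/1366 = 6.95, y* = 4464/1366 = 3.27.

(6.95, 3.27)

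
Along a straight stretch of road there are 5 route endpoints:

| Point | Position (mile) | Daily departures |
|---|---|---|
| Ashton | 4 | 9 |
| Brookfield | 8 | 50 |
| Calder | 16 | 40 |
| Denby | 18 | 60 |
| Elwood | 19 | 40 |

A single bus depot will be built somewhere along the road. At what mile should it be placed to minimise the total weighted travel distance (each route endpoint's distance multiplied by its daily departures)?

x = 18

For a sum of weighted absolute distances on a line, the optimum is the weighted median (not the mean). Total weight W = 199; half-weight = 99.5.
Sort by position and accumulate weight:
  mile 4 (Ashton, w=9) → cum 9
  mile 8 (Brookfield, w=50) → cum 59
  mile 16 (Calder, w=40) → cum 99
  mile 18 (Denby, w=60) → cum 159  ≥ 99.5 → median here
  mile 19 (Elwood, w=40) → cum 199
Optimal location: mile 18.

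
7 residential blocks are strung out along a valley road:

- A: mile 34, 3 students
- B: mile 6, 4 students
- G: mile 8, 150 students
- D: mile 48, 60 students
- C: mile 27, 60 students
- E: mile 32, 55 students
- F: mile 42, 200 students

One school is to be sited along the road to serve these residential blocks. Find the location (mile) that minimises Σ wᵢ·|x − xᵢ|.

For a sum of weighted absolute distances on a line, the optimum is the weighted median (not the mean). Total weight W = 532; half-weight = 266.
Sort by position and accumulate weight:
  mile 6 (B, w=4) → cum 4
  mile 8 (G, w=150) → cum 154
  mile 27 (C, w=60) → cum 214
  mile 32 (E, w=55) → cum 269  ≥ 266 → median here
  mile 34 (A, w=3) → cum 272
  mile 42 (F, w=200) → cum 472
  mile 48 (D, w=60) → cum 532
Optimal location: mile 32.

x = 32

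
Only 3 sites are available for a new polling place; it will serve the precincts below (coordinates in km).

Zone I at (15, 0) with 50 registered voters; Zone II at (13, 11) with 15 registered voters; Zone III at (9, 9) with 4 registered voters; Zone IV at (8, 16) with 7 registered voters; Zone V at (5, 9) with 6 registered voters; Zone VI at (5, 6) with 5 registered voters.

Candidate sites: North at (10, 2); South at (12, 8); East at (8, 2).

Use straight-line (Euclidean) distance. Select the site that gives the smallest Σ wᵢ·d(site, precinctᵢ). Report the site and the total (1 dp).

Total weighted distance at each candidate:
  North (10, 2): total = 622.5
  South (12, 8): total = 628.7
  East (8, 2): total = 715.4
Minimum is at North with total 622.5 km.

North, total 622.5 km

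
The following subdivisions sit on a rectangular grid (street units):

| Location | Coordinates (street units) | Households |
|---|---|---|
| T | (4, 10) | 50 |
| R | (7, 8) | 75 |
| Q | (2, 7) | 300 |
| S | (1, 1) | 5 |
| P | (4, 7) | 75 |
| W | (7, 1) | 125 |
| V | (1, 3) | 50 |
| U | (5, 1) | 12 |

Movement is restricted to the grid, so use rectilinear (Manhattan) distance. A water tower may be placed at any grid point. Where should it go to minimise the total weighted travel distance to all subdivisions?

(2, 7)

Manhattan distance separates: Σwᵢ(|x−xᵢ|+|y−yᵢ|) = Σwᵢ|x−xᵢ| + Σwᵢ|y−yᵢ|, so x and y are optimised independently as 1-D weighted medians.
Total weight W = 692; half = 346.
x-coordinate, sorted with cumulative weight:
  x=1 (S, w=5) cum 5
  x=1 (V, w=50) cum 55
  x=2 (Q, w=300) cum 355  ← median
  x=4 (T, w=50) cum 405
  x=4 (P, w=75) cum 480
  x=5 (U, w=12) cum 492
  x=7 (R, w=75) cum 567
  x=7 (W, w=125) cum 692
⇒ x* = 2
y-coordinate, sorted with cumulative weight:
  y=1 (S, w=5) cum 5
  y=1 (W, w=125) cum 130
  y=1 (U, w=12) cum 142
  y=3 (V, w=50) cum 192
  y=7 (Q, w=300) cum 492  ← median
  y=7 (P, w=75) cum 567
  y=8 (R, w=75) cum 642
  y=10 (T, w=50) cum 692
⇒ y* = 7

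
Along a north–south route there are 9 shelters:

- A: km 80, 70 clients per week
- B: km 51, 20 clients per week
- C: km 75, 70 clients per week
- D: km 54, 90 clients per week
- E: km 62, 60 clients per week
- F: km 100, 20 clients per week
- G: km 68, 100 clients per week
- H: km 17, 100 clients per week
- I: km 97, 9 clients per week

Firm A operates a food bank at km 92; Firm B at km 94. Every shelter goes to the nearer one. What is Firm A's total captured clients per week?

The indifferent point is the midpoint (92+94)/2 = 93; shelters left of it (closer to Firm A at 92) go to Firm A, those right go to Firm B.
  H at 17 (w=100) → Firm A
  B at 51 (w=20) → Firm A
  D at 54 (w=90) → Firm A
  E at 62 (w=60) → Firm A
  G at 68 (w=100) → Firm A
  C at 75 (w=70) → Firm A
  A at 80 (w=70) → Firm A
  I at 97 (w=9) → Firm B
  F at 100 (w=20) → Firm B
Firm A captures 510; Firm B captures 29.

510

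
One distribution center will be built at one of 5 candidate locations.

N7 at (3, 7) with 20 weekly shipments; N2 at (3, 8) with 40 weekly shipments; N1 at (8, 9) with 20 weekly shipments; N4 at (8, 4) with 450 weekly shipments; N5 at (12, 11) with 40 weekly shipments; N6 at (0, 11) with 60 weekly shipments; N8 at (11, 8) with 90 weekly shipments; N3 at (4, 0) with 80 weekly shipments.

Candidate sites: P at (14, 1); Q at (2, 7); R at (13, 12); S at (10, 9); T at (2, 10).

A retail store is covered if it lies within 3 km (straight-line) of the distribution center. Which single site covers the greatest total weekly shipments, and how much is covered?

Coverage radius r = 3 km; a point is covered iff (Δx)²+(Δy)² ≤ 3² = 9.
  P (14, 1): covers {none} → 0
  Q (2, 7): covers {N7, N2} → 60
  R (13, 12): covers {N5} → 40
  S (10, 9): covers {N1, N5, N8} → 150
  T (2, 10): covers {N2, N6} → 100
Maximum coverage at S: 150 weekly shipments.

S, covering 150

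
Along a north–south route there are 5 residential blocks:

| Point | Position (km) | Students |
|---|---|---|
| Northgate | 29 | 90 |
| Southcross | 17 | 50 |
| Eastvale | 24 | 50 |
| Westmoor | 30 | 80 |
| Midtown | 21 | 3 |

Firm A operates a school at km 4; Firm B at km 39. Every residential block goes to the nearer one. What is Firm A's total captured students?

53

The indifferent point is the midpoint (4+39)/2 = 21.5; residential blocks left of it (closer to Firm A at 4) go to Firm A, those right go to Firm B.
  Southcross at 17 (w=50) → Firm A
  Midtown at 21 (w=3) → Firm A
  Eastvale at 24 (w=50) → Firm B
  Northgate at 29 (w=90) → Firm B
  Westmoor at 30 (w=80) → Firm B
Firm A captures 53; Firm B captures 220.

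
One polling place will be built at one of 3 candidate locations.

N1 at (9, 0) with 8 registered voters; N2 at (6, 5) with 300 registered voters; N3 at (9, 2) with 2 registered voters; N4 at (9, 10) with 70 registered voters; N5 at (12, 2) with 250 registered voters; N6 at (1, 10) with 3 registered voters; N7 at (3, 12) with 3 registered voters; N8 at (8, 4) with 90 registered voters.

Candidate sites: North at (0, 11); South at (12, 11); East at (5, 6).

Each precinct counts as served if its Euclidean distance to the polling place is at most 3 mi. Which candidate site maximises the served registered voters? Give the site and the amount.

Coverage radius r = 3 mi; a point is covered iff (Δx)²+(Δy)² ≤ 3² = 9.
  North (0, 11): covers {N6} → 3
  South (12, 11): covers {none} → 0
  East (5, 6): covers {N2} → 300
Maximum coverage at East: 300 registered voters.

East, covering 300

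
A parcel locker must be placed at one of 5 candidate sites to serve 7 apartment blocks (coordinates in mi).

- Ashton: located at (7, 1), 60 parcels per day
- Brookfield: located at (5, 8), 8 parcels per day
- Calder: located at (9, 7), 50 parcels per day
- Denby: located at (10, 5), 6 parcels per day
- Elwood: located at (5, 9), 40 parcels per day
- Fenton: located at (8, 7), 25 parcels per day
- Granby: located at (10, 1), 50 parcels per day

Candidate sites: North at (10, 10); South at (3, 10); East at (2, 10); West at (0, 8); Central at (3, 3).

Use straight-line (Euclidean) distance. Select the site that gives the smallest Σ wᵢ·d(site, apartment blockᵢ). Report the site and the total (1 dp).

Total weighted distance at each candidate:
  North (10, 10): total = 1544.5
  South (3, 10): total = 1805.9
  East (2, 10): total = 1980.3
  West (0, 8): total = 2165.2
  Central (3, 3): total = 1492.7
Minimum is at Central with total 1492.7 mi.

Central, total 1492.7 mi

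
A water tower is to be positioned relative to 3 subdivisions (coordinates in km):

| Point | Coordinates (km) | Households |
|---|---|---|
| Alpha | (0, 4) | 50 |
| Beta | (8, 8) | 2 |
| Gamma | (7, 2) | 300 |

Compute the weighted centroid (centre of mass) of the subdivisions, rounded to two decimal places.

The minimiser of Σwᵢ‖p−pᵢ‖² is the weighted centroid p* = (Σwᵢpᵢ)/(Σwᵢ).
Σwᵢ = 352.
Σwᵢxᵢ = 50·0 + 2·8 + 300·7 = 2116.
Σwᵢyᵢ = 50·4 + 2·8 + 300·2 = 816.
x* = 2116/352 = 6.01, y* = 816/352 = 2.32.

(6.01, 2.32)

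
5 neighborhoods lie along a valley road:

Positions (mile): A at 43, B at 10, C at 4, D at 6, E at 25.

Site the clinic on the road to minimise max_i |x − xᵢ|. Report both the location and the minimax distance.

The 1-center on a line is the midpoint of the two extreme points: leftmost at 4, rightmost at 43.
Optimal location = (4 + 43)/2 = 23.5; maximum distance = (43 − 4)/2 = 19.5.

location 23.5, max distance 19.5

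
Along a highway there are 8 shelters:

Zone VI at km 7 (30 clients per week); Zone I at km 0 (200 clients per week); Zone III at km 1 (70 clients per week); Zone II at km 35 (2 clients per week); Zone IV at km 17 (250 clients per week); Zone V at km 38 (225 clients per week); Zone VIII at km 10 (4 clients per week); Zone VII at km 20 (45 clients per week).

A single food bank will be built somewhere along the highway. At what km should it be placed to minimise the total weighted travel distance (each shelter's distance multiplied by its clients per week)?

x = 17

For a sum of weighted absolute distances on a line, the optimum is the weighted median (not the mean). Total weight W = 826; half-weight = 413.
Sort by position and accumulate weight:
  km 0 (Zone I, w=200) → cum 200
  km 1 (Zone III, w=70) → cum 270
  km 7 (Zone VI, w=30) → cum 300
  km 10 (Zone VIII, w=4) → cum 304
  km 17 (Zone IV, w=250) → cum 554  ≥ 413 → median here
  km 20 (Zone VII, w=45) → cum 599
  km 35 (Zone II, w=2) → cum 601
  km 38 (Zone V, w=225) → cum 826
Optimal location: km 17.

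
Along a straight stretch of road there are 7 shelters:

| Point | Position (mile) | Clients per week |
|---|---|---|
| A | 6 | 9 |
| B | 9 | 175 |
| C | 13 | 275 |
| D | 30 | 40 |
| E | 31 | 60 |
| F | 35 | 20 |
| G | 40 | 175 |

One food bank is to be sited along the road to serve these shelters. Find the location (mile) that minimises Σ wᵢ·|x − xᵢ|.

For a sum of weighted absolute distances on a line, the optimum is the weighted median (not the mean). Total weight W = 754; half-weight = 377.
Sort by position and accumulate weight:
  mile 6 (A, w=9) → cum 9
  mile 9 (B, w=175) → cum 184
  mile 13 (C, w=275) → cum 459  ≥ 377 → median here
  mile 30 (D, w=40) → cum 499
  mile 31 (E, w=60) → cum 559
  mile 35 (F, w=20) → cum 579
  mile 40 (G, w=175) → cum 754
Optimal location: mile 13.

x = 13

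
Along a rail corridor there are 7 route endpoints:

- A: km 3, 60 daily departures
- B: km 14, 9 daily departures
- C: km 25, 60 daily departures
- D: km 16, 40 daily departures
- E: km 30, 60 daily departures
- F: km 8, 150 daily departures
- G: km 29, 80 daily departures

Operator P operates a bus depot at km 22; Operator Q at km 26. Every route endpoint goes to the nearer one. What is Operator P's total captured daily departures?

The indifferent point is the midpoint (22+26)/2 = 24; route endpoints left of it (closer to Operator P at 22) go to Operator P, those right go to Operator Q.
  A at 3 (w=60) → Operator P
  F at 8 (w=150) → Operator P
  B at 14 (w=9) → Operator P
  D at 16 (w=40) → Operator P
  C at 25 (w=60) → Operator Q
  G at 29 (w=80) → Operator Q
  E at 30 (w=60) → Operator Q
Operator P captures 259; Operator Q captures 200.

259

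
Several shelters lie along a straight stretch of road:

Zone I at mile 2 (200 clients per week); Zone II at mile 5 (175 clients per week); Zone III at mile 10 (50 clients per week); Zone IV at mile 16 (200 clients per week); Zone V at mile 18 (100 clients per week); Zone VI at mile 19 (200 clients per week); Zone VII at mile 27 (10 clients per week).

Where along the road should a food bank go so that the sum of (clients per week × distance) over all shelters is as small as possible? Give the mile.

For a sum of weighted absolute distances on a line, the optimum is the weighted median (not the mean). Total weight W = 935; half-weight = 467.5.
Sort by position and accumulate weight:
  mile 2 (Zone I, w=200) → cum 200
  mile 5 (Zone II, w=175) → cum 375
  mile 10 (Zone III, w=50) → cum 425
  mile 16 (Zone IV, w=200) → cum 625  ≥ 467.5 → median here
  mile 18 (Zone V, w=100) → cum 725
  mile 19 (Zone VI, w=200) → cum 925
  mile 27 (Zone VII, w=10) → cum 935
Optimal location: mile 16.

x = 16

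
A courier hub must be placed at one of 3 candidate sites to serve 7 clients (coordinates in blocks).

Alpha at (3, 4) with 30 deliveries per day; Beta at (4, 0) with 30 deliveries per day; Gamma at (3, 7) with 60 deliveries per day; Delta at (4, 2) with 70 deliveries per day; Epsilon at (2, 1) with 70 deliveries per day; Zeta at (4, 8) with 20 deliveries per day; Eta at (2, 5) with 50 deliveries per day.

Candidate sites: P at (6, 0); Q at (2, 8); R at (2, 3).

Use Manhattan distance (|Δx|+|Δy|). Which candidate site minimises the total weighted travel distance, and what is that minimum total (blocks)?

R, total 1100 blocks

Total weighted distance at each candidate:
  P (6, 0): total = 2150
  Q (2, 8): total = 1810
  R (2, 3): total = 1100
Minimum is at R with total 1100 blocks.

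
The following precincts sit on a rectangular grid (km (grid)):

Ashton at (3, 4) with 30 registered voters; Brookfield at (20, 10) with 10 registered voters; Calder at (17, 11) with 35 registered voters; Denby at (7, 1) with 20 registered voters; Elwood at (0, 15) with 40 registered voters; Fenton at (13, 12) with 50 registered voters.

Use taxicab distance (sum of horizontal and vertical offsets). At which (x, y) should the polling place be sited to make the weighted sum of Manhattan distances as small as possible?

Manhattan distance separates: Σwᵢ(|x−xᵢ|+|y−yᵢ|) = Σwᵢ|x−xᵢ| + Σwᵢ|y−yᵢ|, so x and y are optimised independently as 1-D weighted medians.
Total weight W = 185; half = 92.5.
x-coordinate, sorted with cumulative weight:
  x=0 (Elwood, w=40) cum 40
  x=3 (Ashton, w=30) cum 70
  x=7 (Denby, w=20) cum 90
  x=13 (Fenton, w=50) cum 140  ← median
  x=17 (Calder, w=35) cum 175
  x=20 (Brookfield, w=10) cum 185
⇒ x* = 13
y-coordinate, sorted with cumulative weight:
  y=1 (Denby, w=20) cum 20
  y=4 (Ashton, w=30) cum 50
  y=10 (Brookfield, w=10) cum 60
  y=11 (Calder, w=35) cum 95  ← median
  y=12 (Fenton, w=50) cum 145
  y=15 (Elwood, w=40) cum 185
⇒ y* = 11

(13, 11)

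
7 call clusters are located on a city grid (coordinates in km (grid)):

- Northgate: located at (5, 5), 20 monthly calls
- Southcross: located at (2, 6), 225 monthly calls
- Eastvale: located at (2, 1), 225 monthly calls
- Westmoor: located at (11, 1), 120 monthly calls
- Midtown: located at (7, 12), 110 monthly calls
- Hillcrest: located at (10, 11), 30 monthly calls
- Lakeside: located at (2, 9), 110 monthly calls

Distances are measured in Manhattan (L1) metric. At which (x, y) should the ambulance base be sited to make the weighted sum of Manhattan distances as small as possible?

(2, 6)

Manhattan distance separates: Σwᵢ(|x−xᵢ|+|y−yᵢ|) = Σwᵢ|x−xᵢ| + Σwᵢ|y−yᵢ|, so x and y are optimised independently as 1-D weighted medians.
Total weight W = 840; half = 420.
x-coordinate, sorted with cumulative weight:
  x=2 (Southcross, w=225) cum 225
  x=2 (Eastvale, w=225) cum 450  ← median
  x=2 (Lakeside, w=110) cum 560
  x=5 (Northgate, w=20) cum 580
  x=7 (Midtown, w=110) cum 690
  x=10 (Hillcrest, w=30) cum 720
  x=11 (Westmoor, w=120) cum 840
⇒ x* = 2
y-coordinate, sorted with cumulative weight:
  y=1 (Eastvale, w=225) cum 225
  y=1 (Westmoor, w=120) cum 345
  y=5 (Northgate, w=20) cum 365
  y=6 (Southcross, w=225) cum 590  ← median
  y=9 (Lakeside, w=110) cum 700
  y=11 (Hillcrest, w=30) cum 730
  y=12 (Midtown, w=110) cum 840
⇒ y* = 6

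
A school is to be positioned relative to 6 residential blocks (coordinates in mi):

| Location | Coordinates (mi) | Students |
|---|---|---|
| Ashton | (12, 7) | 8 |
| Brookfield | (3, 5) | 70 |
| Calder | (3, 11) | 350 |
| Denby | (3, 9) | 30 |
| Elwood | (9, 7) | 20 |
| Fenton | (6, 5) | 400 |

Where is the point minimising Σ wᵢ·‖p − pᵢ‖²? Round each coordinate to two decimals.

The minimiser of Σwᵢ‖p−pᵢ‖² is the weighted centroid p* = (Σwᵢpᵢ)/(Σwᵢ).
Σwᵢ = 878.
Σwᵢxᵢ = 8·12 + 70·3 + 350·3 + 30·3 + 20·9 + 400·6 = 4026.
Σwᵢyᵢ = 8·7 + 70·5 + 350·11 + 30·9 + 20·7 + 400·5 = 6666.
x* = 4026/878 = 4.59, y* = 6666/878 = 7.59.

(4.59, 7.59)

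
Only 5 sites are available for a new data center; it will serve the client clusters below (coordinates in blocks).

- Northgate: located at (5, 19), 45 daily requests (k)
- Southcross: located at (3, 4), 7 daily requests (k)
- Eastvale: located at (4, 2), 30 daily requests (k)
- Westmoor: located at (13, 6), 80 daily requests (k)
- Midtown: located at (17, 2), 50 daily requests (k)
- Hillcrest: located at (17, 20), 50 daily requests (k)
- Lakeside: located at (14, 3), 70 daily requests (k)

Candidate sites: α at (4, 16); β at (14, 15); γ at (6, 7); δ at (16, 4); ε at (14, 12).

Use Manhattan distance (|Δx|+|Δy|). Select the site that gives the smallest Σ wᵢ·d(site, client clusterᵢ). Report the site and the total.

δ, total 3291 blocks

Total weighted distance at each candidate:
  α (4, 16): total = 6021
  β (14, 15): total = 4269
  γ (6, 7): total = 4317
  δ (16, 4): total = 3291
  ε (14, 12): total = 3843
Minimum is at δ with total 3291 blocks.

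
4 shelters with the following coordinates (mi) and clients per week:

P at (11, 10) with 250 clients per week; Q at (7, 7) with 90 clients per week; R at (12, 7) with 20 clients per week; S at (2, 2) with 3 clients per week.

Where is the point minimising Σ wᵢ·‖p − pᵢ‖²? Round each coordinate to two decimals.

(9.99, 9.02)

The minimiser of Σwᵢ‖p−pᵢ‖² is the weighted centroid p* = (Σwᵢpᵢ)/(Σwᵢ).
Σwᵢ = 363.
Σwᵢxᵢ = 250·11 + 90·7 + 20·12 + 3·2 = 3626.
Σwᵢyᵢ = 250·10 + 90·7 + 20·7 + 3·2 = 3276.
x* = 3626/363 = 9.99, y* = 3276/363 = 9.02.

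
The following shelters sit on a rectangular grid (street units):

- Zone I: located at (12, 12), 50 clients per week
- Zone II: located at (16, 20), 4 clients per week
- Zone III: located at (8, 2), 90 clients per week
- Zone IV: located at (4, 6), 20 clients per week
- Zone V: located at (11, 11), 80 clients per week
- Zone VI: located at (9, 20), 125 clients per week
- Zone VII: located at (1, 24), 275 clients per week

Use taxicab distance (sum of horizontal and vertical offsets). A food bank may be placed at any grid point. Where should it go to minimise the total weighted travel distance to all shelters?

(8, 20)

Manhattan distance separates: Σwᵢ(|x−xᵢ|+|y−yᵢ|) = Σwᵢ|x−xᵢ| + Σwᵢ|y−yᵢ|, so x and y are optimised independently as 1-D weighted medians.
Total weight W = 644; half = 322.
x-coordinate, sorted with cumulative weight:
  x=1 (Zone VII, w=275) cum 275
  x=4 (Zone IV, w=20) cum 295
  x=8 (Zone III, w=90) cum 385  ← median
  x=9 (Zone VI, w=125) cum 510
  x=11 (Zone V, w=80) cum 590
  x=12 (Zone I, w=50) cum 640
  x=16 (Zone II, w=4) cum 644
⇒ x* = 8
y-coordinate, sorted with cumulative weight:
  y=2 (Zone III, w=90) cum 90
  y=6 (Zone IV, w=20) cum 110
  y=11 (Zone V, w=80) cum 190
  y=12 (Zone I, w=50) cum 240
  y=20 (Zone II, w=4) cum 244
  y=20 (Zone VI, w=125) cum 369  ← median
  y=24 (Zone VII, w=275) cum 644
⇒ y* = 20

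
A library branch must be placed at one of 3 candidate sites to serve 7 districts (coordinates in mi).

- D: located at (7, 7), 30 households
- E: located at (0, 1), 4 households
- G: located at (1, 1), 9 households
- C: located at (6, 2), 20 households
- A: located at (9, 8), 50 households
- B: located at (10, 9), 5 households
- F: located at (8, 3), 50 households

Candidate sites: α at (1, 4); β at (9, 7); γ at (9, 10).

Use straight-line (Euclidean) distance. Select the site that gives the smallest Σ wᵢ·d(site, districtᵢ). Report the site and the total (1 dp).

β, total 577.2 mi

Total weighted distance at each candidate:
  α (1, 4): total = 1200.8
  β (9, 7): total = 577.2
  γ (9, 10): total = 899.0
Minimum is at β with total 577.2 mi.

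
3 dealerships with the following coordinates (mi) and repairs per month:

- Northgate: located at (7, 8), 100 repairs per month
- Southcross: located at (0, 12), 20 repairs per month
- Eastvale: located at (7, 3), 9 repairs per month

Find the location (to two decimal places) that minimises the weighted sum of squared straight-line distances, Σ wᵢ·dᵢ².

The minimiser of Σwᵢ‖p−pᵢ‖² is the weighted centroid p* = (Σwᵢpᵢ)/(Σwᵢ).
Σwᵢ = 129.
Σwᵢxᵢ = 100·7 + 20·0 + 9·7 = 763.
Σwᵢyᵢ = 100·8 + 20·12 + 9·3 = 1067.
x* = 763/129 = 5.91, y* = 1067/129 = 8.27.

(5.91, 8.27)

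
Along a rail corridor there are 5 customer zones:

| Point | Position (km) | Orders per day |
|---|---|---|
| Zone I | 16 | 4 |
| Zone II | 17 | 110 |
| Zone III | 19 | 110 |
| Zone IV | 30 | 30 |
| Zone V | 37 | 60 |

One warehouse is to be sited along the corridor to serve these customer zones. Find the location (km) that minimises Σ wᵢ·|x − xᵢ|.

x = 19

For a sum of weighted absolute distances on a line, the optimum is the weighted median (not the mean). Total weight W = 314; half-weight = 157.
Sort by position and accumulate weight:
  km 16 (Zone I, w=4) → cum 4
  km 17 (Zone II, w=110) → cum 114
  km 19 (Zone III, w=110) → cum 224  ≥ 157 → median here
  km 30 (Zone IV, w=30) → cum 254
  km 37 (Zone V, w=60) → cum 314
Optimal location: km 19.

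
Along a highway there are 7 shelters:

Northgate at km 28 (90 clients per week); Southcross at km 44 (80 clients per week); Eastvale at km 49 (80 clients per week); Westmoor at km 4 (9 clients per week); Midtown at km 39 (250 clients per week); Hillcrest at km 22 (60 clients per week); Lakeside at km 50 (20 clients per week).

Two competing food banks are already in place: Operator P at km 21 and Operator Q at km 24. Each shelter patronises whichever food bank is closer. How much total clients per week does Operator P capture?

The indifferent point is the midpoint (21+24)/2 = 22.5; shelters left of it (closer to Operator P at 21) go to Operator P, those right go to Operator Q.
  Westmoor at 4 (w=9) → Operator P
  Hillcrest at 22 (w=60) → Operator P
  Northgate at 28 (w=90) → Operator Q
  Midtown at 39 (w=250) → Operator Q
  Southcross at 44 (w=80) → Operator Q
  Eastvale at 49 (w=80) → Operator Q
  Lakeside at 50 (w=20) → Operator Q
Operator P captures 69; Operator Q captures 520.

69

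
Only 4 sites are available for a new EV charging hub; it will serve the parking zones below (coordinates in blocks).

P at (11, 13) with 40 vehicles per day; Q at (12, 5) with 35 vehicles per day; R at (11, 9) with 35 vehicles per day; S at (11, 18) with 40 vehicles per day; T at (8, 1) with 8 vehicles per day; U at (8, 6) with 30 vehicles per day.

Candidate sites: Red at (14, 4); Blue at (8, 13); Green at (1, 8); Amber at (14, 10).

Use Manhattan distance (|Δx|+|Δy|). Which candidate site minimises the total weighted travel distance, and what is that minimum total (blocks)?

Blue, total 1411 blocks

Total weighted distance at each candidate:
  Red (14, 4): total = 1857
  Blue (8, 13): total = 1411
  Green (1, 8): total = 2657
  Amber (14, 10): total = 1485
Minimum is at Blue with total 1411 blocks.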